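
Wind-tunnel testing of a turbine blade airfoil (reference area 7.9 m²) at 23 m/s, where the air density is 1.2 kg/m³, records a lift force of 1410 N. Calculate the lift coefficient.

CL = 0.562

From L = ½ρv²S·CL, rearranging gives CL = 2L/(ρv²S).
CL = 2 × 1410 / (1.2 × 23² × 7.9) = 0.562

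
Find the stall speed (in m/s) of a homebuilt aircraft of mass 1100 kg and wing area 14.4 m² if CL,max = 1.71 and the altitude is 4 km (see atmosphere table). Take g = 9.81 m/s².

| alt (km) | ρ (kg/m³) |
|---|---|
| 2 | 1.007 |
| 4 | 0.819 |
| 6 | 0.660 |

V_stall = 32.7 m/s

At 4 km, from the table: ρ = 0.819 kg/m³.
At stall, lift equals weight: L = W = m·g = 1100 × 9.81 = 10790 N.
V_stall = √(2W/(ρ·S·CL,max)) = √(2 × 10790 / (0.819 × 14.4 × 1.71))
V_stall = √1070 = 32.7 m/s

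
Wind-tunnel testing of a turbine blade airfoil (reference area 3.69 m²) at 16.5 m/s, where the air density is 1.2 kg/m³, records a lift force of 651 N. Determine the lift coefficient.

From L = ½ρv²S·CL, rearranging gives CL = 2L/(ρv²S).
CL = 2 × 651 / (1.2 × 16.5² × 3.69) = 1.08

CL = 1.08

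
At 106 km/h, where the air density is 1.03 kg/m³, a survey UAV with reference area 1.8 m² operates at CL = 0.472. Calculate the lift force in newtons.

Convert speed: v = 106 km/h ÷ 3.6 = 29.44 m/s.
L = ½ρv²S·CL = ½ × 1.03 × 29.44² × 1.8 × 0.472 = 379 N

L = 379 N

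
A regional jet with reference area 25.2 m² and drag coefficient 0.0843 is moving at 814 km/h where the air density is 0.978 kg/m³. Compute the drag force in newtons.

D = 53100 N

Convert speed: v = 814 km/h ÷ 3.6 = 226.1 m/s.
D = ½ρv²S·CD = ½ × 0.978 × 226.1² × 25.2 × 0.0843 = 53100 N ≈ 53.1 kN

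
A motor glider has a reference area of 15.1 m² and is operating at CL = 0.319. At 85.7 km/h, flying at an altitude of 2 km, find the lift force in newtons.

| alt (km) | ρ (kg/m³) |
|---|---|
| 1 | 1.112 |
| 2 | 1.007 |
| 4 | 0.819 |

At 2 km, from the table: ρ = 1.007 kg/m³.
Convert speed: v = 85.7 km/h ÷ 3.6 = 23.81 m/s.
Dynamic pressure q = ½ρv² = ½ × 1.007 × 23.81² = 285.3 Pa.
L = q·S·CL = 285.3 × 15.1 × 0.319 = 1370 N

L = 1370 N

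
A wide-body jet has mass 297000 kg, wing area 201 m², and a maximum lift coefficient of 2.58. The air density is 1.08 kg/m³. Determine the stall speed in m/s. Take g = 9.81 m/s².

V_stall = 102 m/s

At stall, lift equals weight: L = W = m·g = 297000 × 9.81 = 2.914×10^6 N.
From L = ½ρV²S·CL,max = W: V_stall = √(2W/(ρSCL,max)) = √(2·2.914×10^6/(1.08·201·2.58))
V_stall = √10400 = 102 m/s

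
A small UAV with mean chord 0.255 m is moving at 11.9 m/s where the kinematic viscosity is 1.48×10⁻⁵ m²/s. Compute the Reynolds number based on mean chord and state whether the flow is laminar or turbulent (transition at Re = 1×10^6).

Re = v·c/ν = 11.9 × 0.255 / (1.48×10⁻⁵) = 2.05×10^5
Since 2.05×10^5 < 1×10^6, the flow is laminar.

Re = 2.05×10^5 (laminar)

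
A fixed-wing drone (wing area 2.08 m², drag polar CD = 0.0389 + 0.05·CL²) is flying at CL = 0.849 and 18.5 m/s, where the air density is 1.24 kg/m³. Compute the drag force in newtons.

D = 33.1 N

CD = 0.0389 + 0.05 × 0.849² = 0.07494
D = ½ρv²S·CD = ½ × 1.24 × 18.5² × 2.08 × 0.07494 = 33.1 N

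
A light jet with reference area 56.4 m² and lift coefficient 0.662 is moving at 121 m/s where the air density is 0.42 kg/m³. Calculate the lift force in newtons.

L = 1.15×10^5 N

L = ½ρv²S·CL = ½ × 0.42 × 121² × 56.4 × 0.662 = 1.15×10^5 N ≈ 115 kN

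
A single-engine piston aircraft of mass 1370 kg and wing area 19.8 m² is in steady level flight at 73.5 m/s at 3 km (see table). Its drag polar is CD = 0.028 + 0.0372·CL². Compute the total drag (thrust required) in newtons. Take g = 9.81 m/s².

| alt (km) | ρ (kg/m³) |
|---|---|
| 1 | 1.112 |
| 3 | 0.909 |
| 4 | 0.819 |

At 3 km, from the table: ρ = 0.909 kg/m³.
In steady level flight, lift balances weight: W = mg = 1370 × 9.81 = 13440 N.
Dynamic pressure q = 0.5 × 0.909 × 73.5² = 2455 Pa.
CL = 2W/(ρv²S) = 2×13440/(0.909×73.5²×19.8) = 0.2764.
CD = 0.028 + 0.0372 × 0.2764² = 0.03084.
D = q·S·CD = 2455 × 19.8 × 0.03084 = 1499 N

D = 1500 N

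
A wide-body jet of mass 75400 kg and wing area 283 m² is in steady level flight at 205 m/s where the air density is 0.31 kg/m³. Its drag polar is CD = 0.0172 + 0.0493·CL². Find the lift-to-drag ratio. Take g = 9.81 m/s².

Weight W = mg = 75400 × 9.81 = 7.3967×10^5 N; in level flight L = W.
q = ½ρv² = ½ × 0.31 × 205² = 6514 Pa.
Required CL = L/(qS) = 7.3967×10^5/(6514·283) = 0.4012.
CD = 0.0172 + 0.0493 × 0.4012² = 0.02514.
L/D = CL/CD = 0.4012 / 0.02514 = 16

L/D = 16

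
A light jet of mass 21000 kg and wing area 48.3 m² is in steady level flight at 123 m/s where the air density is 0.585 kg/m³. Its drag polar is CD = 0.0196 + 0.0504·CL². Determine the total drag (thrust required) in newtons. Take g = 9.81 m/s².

In steady level flight, lift balances weight: W = mg = 21000 × 9.81 = 2.0601×10^5 N.
q = ½ρv² = ½ × 0.585 × 123² = 4425 Pa.
CL = W/(q·S) = 2.0601×10^5 / (4425 × 48.3) = 0.9638.
CD = 0.0196 + 0.0504 × 0.9638² = 0.06642.
D = q·S·CD = 4425 × 48.3 × 0.06642 = 14200 N

D = 14200 N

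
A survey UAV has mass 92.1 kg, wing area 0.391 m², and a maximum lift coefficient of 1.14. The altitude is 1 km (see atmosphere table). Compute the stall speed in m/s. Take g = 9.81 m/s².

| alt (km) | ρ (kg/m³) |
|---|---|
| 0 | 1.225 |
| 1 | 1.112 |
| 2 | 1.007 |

At 1 km, from the table: ρ = 1.112 kg/m³.
At stall, lift equals weight: L = W = m·g = 92.1 × 9.81 = 903.5 N.
V_stall = √(2W/(ρ·S·CL,max)) = √(2 × 903.5 / (1.112 × 0.391 × 1.14))
V_stall = √3646 = 60.4 m/s

V_stall = 60.4 m/s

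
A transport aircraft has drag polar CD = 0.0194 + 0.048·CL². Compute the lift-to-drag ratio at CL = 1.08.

L/D = 14.3

CD = 0.0194 + 0.048 × 1.08² = 0.07539
L/D = CL/CD = 1.08 / 0.07539 = 14.3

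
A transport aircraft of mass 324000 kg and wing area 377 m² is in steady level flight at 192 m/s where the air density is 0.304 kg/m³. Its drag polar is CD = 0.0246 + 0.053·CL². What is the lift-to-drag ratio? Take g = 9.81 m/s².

L/D = 10.4

In steady level flight, lift balances weight: W = mg = 324000 × 9.81 = 3.1784×10^6 N.
Dynamic pressure q = 0.5 × 0.304 × 192² = 5603 Pa.
Required CL = L/(qS) = 3.1784×10^6/(5603·377) = 1.505.
CD = 0.0246 + 0.053 × 1.505² = 0.1446.
L/D = CL/CD = 1.505 / 0.1446 = 10.4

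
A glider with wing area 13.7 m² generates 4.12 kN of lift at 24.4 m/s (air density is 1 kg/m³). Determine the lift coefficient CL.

From L = ½ρv²S·CL, rearranging gives CL = 2L/(ρv²S).
CL = 2 × 4120 / (1 × 24.4² × 13.7) = 1.01

CL = 1.01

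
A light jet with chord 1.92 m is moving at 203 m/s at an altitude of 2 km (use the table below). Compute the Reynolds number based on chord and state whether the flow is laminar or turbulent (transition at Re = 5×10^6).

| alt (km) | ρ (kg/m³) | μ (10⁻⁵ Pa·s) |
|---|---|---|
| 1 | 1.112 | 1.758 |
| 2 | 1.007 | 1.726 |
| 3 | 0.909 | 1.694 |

At 2 km, from the table: ρ = 1.007 kg/m³, μ = 1.726×10⁻⁵ Pa·s.
Re = ρ·v·c/μ = 1.007 × 203 × 1.92 / (1.726×10⁻⁵) = 2.27×10^7
Since 2.27×10^7 > 5×10^6, the flow is turbulent.

Re = 2.27×10^7 (turbulent)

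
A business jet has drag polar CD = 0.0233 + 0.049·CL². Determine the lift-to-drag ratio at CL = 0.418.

CD = 0.0233 + 0.049 × 0.418² = 0.03186
L/D = CL/CD = 0.418 / 0.03186 = 13.1

L/D = 13.1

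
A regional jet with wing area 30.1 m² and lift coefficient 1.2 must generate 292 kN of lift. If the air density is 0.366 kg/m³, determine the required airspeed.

v = 210 m/s

L = ½ρv²S·CL ⇒ v = √(2L/(ρ·S·CL))
v = √(2 × 2.92×10^5 / (0.366 × 30.1 × 1.2)) = √44180 = 210 m/s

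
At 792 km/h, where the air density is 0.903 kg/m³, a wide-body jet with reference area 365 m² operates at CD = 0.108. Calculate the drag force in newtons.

D = 8.61×10^5 N

Convert speed: v = 792 km/h ÷ 3.6 = 220 m/s.
Dynamic pressure q = ½ρv² = ½ × 0.903 × 220² = 21850 Pa.
D = q·S·CD = 21850 × 365 × 0.108 = 8.61×10^5 N ≈ 861 kN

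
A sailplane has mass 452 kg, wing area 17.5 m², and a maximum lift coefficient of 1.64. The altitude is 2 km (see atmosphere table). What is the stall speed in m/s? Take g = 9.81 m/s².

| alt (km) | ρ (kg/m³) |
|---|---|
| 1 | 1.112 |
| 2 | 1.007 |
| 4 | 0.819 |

At 2 km, from the table: ρ = 1.007 kg/m³.
At stall, lift equals weight: L = W = m·g = 452 × 9.81 = 4434 N.
From L = ½ρV²S·CL,max = W: V_stall = √(2W/(ρSCL,max)) = √(2·4434/(1.007·17.5·1.64))
V_stall = √306.8 = 17.5 m/s

V_stall = 17.5 m/s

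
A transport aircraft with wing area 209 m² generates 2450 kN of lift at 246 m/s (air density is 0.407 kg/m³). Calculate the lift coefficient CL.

From L = ½ρv²S·CL, rearranging gives CL = 2L/(ρv²S).
CL = 2 × 2.45×10^6 / (0.407 × 246² × 209) = 0.952

CL = 0.952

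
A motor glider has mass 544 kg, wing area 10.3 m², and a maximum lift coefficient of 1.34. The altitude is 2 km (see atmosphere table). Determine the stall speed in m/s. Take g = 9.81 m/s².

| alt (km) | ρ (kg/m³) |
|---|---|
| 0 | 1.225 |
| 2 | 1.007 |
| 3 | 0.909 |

At 2 km, from the table: ρ = 1.007 kg/m³.
Weight W = mg = 544 × 9.81 = 5337 N.
From L = ½ρV²S·CL,max = W: V_stall = √(2W/(ρSCL,max)) = √(2·5337/(1.007·10.3·1.34))
V_stall = √767.9 = 27.7 m/s

V_stall = 27.7 m/s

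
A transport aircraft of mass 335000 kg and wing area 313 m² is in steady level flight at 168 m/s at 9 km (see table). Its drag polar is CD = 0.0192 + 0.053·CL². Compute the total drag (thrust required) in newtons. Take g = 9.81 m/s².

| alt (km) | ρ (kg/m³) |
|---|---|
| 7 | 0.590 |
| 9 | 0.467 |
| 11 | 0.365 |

At 9 km, from the table: ρ = 0.467 kg/m³.
Level flight ⇒ L = W = m·g = 335000 × 9.81 = 3.2864×10^6 N.
q = ½ρv² = ½ × 0.467 × 168² = 6590 Pa.
CL = 2W/(ρv²S) = 2×3.2864×10^6/(0.467×168²×313) = 1.593.
CD = 0.0192 + 0.053 × 1.593² = 0.1537.
D = q·S·CD = 6590 × 313 × 0.1537 = 3.171×10^5 N

D = 3.17×10^5 N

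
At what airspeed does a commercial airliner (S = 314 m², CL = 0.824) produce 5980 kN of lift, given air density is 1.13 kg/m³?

L = ½ρv²S·CL ⇒ v = √(2L/(ρ·S·CL))
v = √(2 × 5.98×10^6 / (1.13 × 314 × 0.824)) = √40910 = 202 m/s

v = 202 m/s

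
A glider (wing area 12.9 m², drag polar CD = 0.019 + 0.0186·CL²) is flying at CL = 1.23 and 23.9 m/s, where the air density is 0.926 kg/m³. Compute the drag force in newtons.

CD = 0.019 + 0.0186 × 1.23² = 0.04714
D = ½ρv²S·CD = ½ × 0.926 × 23.9² × 12.9 × 0.04714 = 161 N

D = 161 N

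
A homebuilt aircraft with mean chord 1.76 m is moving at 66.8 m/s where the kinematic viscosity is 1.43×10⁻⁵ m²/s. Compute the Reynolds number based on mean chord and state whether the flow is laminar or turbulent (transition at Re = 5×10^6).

Re = v·c/ν = 66.8 × 1.76 / (1.43×10⁻⁵) = 8.22×10^6
Since 8.22×10^6 > 5×10^6, the flow is turbulent.

Re = 8.22×10^6 (turbulent)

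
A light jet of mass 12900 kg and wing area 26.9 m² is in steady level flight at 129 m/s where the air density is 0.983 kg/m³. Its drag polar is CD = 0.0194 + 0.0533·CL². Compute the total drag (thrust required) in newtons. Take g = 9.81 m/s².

Level flight ⇒ L = W = m·g = 12900 × 9.81 = 1.2655×10^5 N.
Dynamic pressure q = 0.5 × 0.983 × 129² = 8179 Pa.
CL = W/(q·S) = 1.2655×10^5 / (8179 × 26.9) = 0.5752.
CD = 0.0194 + 0.0533 × 0.5752² = 0.03703.
D = q·S·CD = 8179 × 26.9 × 0.03703 = 8148 N

D = 8150 N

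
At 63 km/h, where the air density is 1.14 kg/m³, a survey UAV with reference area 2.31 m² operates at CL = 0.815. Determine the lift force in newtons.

Convert speed: v = 63 km/h ÷ 3.6 = 17.5 m/s.
Dynamic pressure q = ½ρv² = ½ × 1.14 × 17.5² = 174.6 Pa.
L = q·S·CL = 174.6 × 2.31 × 0.815 = 329 N

L = 329 N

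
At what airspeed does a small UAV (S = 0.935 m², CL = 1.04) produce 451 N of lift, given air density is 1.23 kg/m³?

L = ½ρv²S·CL ⇒ v = √(2L/(ρ·S·CL))
v = √(2 × 451 / (1.23 × 0.935 × 1.04)) = √754.1 = 27.5 m/s

v = 27.5 m/s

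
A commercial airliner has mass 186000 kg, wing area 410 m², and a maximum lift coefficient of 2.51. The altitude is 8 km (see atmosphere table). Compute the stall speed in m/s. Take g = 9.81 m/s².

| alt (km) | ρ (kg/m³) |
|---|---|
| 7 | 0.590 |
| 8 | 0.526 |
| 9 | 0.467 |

V_stall = 82.1 m/s

At 8 km, from the table: ρ = 0.526 kg/m³.
Weight W = mg = 186000 × 9.81 = 1.825×10^6 N.
From L = ½ρV²S·CL,max = W: V_stall = √(2W/(ρSCL,max)) = √(2·1.825×10^6/(0.526·410·2.51))
V_stall = √6742 = 82.1 m/s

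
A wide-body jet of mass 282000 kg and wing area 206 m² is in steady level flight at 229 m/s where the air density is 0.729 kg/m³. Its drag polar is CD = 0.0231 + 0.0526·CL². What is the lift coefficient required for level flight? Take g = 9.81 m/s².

CL = 0.703

Level flight ⇒ L = W = m·g = 282000 × 9.81 = 2.7664×10^6 N.
Dynamic pressure q = 0.5 × 0.729 × 229² = 19110 Pa.
CL = 2W/(ρv²S) = 2×2.7664×10^6/(0.729×229²×206) = 0.7026.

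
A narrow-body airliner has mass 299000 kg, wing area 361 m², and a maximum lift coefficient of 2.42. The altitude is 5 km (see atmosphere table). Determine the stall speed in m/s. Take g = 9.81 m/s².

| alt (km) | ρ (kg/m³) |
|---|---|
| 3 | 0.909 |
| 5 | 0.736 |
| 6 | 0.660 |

At 5 km, from the table: ρ = 0.736 kg/m³.
At stall, lift equals weight: L = W = m·g = 299000 × 9.81 = 2.933×10^6 N.
From L = ½ρV²S·CL,max = W: V_stall = √(2W/(ρSCL,max)) = √(2·2.933×10^6/(0.736·361·2.42))
V_stall = √9124 = 95.5 m/s

V_stall = 95.5 m/s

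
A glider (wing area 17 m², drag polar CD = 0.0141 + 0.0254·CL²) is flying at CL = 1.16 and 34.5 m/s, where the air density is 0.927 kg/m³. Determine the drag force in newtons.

CD = 0.0141 + 0.0254 × 1.16² = 0.04828
D = ½ρv²S·CD = ½ × 0.927 × 34.5² × 17 × 0.04828 = 453 N

D = 453 N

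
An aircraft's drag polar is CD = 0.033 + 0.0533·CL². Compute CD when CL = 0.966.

CD = 0.033 + 0.0533 × 0.966² = 0.033 + 0.04974 = 0.0827

CD = 0.0827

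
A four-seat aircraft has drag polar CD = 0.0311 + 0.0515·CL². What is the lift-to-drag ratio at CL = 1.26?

L/D = 11.2

CD = 0.0311 + 0.0515 × 1.26² = 0.1129
L/D = CL/CD = 1.26 / 0.1129 = 11.2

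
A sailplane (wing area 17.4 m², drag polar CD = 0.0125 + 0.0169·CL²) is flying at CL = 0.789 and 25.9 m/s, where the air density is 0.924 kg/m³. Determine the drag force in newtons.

D = 124 N

CD = 0.0125 + 0.0169 × 0.789² = 0.02302
D = ½ρv²S·CD = ½ × 0.924 × 25.9² × 17.4 × 0.02302 = 124 N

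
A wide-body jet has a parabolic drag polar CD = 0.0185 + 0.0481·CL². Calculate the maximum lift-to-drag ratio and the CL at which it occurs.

(L/D)max = 16.8, at CL = 0.62

For CD = CD0 + K·CL², (L/D)max occurs at CL* = √(CD0/K) and equals 1/(2√(K·CD0)).
(L/D)max = 1/(2√(0.0481 × 0.0185)) = 1/(2 × 0.02983) = 16.8
CL* = √(0.0185/0.0481) = 0.62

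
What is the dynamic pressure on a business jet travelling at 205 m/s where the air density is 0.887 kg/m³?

q = 18600 Pa

q = ½ρv² = ½ × 0.887 × 205² = 18600 Pa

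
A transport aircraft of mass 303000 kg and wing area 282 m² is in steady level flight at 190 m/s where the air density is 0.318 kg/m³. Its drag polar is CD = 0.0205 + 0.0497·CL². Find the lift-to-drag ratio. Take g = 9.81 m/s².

In steady level flight, lift balances weight: W = mg = 303000 × 9.81 = 2.9724×10^6 N.
Dynamic pressure q = 0.5 × 0.318 × 190² = 5740 Pa.
Required CL = L/(qS) = 2.9724×10^6/(5740·282) = 1.836.
CD = 0.0205 + 0.0497 × 1.836² = 0.1881.
L/D = CL/CD = 1.836 / 0.1881 = 9.76

L/D = 9.76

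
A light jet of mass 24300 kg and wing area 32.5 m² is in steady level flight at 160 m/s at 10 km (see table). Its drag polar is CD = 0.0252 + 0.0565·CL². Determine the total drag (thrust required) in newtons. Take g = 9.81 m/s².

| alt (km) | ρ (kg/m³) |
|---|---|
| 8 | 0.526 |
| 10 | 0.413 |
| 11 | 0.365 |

D = 23000 N

At 10 km, from the table: ρ = 0.413 kg/m³.
Weight W = mg = 24300 × 9.81 = 2.3838×10^5 N; in level flight L = W.
q = ½ρv² = ½ × 0.413 × 160² = 5286 Pa.
CL = W/(q·S) = 2.3838×10^5 / (5286 × 32.5) = 1.387.
CD = 0.0252 + 0.0565 × 1.387² = 0.134.
D = q·S·CD = 5286 × 32.5 × 0.134 = 23020 N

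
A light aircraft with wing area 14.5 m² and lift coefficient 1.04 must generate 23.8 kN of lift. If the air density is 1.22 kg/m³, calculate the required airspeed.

L = ½ρv²S·CL ⇒ v = √(2L/(ρ·S·CL))
v = √(2 × 23800 / (1.22 × 14.5 × 1.04)) = √2587 = 50.9 m/s

v = 50.9 m/s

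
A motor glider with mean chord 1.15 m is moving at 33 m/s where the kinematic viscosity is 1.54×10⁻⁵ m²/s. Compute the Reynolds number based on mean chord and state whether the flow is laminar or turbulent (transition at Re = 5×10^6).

Re = 2.46×10^6 (laminar)

Re = v·c/ν = 33 × 1.15 / (1.54×10⁻⁵) = 2.46×10^6
Since 2.46×10^6 < 5×10^6, the flow is laminar.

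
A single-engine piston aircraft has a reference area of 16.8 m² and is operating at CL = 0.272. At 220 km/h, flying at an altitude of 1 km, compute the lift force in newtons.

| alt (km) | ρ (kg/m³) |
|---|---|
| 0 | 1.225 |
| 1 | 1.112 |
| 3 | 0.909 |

L = 9490 N

At 1 km, from the table: ρ = 1.112 kg/m³.
Convert speed: v = 220 km/h ÷ 3.6 = 61.11 m/s.
L = ½ρv²S·CL = ½ × 1.112 × 61.11² × 16.8 × 0.272 = 9490 N ≈ 9.49 kN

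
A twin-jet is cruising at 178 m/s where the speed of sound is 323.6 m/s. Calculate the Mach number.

M = v/a = 178 / 323.6 = 0.55

M = 0.55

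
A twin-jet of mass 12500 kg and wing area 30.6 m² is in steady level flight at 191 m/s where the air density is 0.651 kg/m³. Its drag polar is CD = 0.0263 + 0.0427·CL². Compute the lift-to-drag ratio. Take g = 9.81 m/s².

Weight W = mg = 12500 × 9.81 = 1.2262×10^5 N; in level flight L = W.
q = ½ρv² = ½ × 0.651 × 191² = 11870 Pa.
Required CL = L/(qS) = 1.2262×10^5/(11870·30.6) = 0.3375.
CD = 0.0263 + 0.0427 × 0.3375² = 0.03116.
L/D = CL/CD = 0.3375 / 0.03116 = 10.8

L/D = 10.8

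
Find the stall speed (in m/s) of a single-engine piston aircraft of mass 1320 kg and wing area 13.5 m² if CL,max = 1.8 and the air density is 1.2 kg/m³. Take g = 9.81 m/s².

Weight W = mg = 1320 × 9.81 = 12950 N.
V_stall = √(2W/(ρ·S·CL,max)) = √(2 × 12950 / (1.2 × 13.5 × 1.8))
V_stall = √888.1 = 29.8 m/s

V_stall = 29.8 m/s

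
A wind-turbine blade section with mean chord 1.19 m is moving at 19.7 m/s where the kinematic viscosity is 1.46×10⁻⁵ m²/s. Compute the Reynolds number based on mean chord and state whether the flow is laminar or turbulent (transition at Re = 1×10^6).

Re = v·c/ν = 19.7 × 1.19 / (1.46×10⁻⁵) = 1.61×10^6
Since 1.61×10^6 > 1×10^6, the flow is turbulent.

Re = 1.61×10^6 (turbulent)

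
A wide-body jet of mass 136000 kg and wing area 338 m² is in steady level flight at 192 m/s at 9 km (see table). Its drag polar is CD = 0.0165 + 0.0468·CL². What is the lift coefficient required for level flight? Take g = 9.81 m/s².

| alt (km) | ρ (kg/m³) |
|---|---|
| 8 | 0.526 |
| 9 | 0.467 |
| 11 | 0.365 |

At 9 km, from the table: ρ = 0.467 kg/m³.
Level flight ⇒ L = W = m·g = 136000 × 9.81 = 1.3342×10^6 N.
Dynamic pressure q = 0.5 × 0.467 × 192² = 8608 Pa.
Required CL = L/(qS) = 1.3342×10^6/(8608·338) = 0.4586.

CL = 0.459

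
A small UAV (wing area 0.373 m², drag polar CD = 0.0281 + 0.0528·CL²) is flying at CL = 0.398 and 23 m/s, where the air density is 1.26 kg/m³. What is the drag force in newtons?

CD = 0.0281 + 0.0528 × 0.398² = 0.03646
D = ½ρv²S·CD = ½ × 1.26 × 23² × 0.373 × 0.03646 = 4.53 N

D = 4.53 N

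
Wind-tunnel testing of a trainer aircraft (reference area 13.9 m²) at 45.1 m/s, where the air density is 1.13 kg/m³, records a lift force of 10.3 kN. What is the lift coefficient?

CL = 0.645

From L = ½ρv²S·CL, rearranging gives CL = 2L/(ρv²S).
CL = 2 × 10300 / (1.13 × 45.1² × 13.9) = 0.645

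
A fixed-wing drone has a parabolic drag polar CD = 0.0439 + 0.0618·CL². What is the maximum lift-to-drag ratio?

(L/D)max = 9.6

For CD = CD0 + K·CL², (L/D)max occurs at CL* = √(CD0/K) and equals 1/(2√(K·CD0)).
(L/D)max = 1/(2√(0.0618 × 0.0439)) = 1/(2 × 0.05209) = 9.6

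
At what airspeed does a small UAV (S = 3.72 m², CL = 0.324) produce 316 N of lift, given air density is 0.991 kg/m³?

v = 23 m/s

L = ½ρv²S·CL ⇒ v = √(2L/(ρ·S·CL))
v = √(2 × 316 / (0.991 × 3.72 × 0.324)) = √529.1 = 23 m/s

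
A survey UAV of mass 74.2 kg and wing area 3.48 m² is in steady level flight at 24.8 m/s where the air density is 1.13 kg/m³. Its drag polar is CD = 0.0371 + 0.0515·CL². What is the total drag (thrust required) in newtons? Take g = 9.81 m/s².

D = 67.4 N

Level flight ⇒ L = W = m·g = 74.2 × 9.81 = 727.9 N.
q = ½ρv² = ½ × 1.13 × 24.8² = 347.5 Pa.
CL = W/(q·S) = 727.9 / (347.5 × 3.48) = 0.6019.
CD = 0.0371 + 0.0515 × 0.6019² = 0.05576.
D = q·S·CD = 347.5 × 3.48 × 0.05576 = 67.43 N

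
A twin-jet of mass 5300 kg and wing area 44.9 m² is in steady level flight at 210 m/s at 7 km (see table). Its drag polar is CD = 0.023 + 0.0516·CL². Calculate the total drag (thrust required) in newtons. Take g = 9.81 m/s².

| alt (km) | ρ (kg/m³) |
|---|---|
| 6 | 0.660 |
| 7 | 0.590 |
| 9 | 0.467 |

At 7 km, from the table: ρ = 0.590 kg/m³.
In steady level flight, lift balances weight: W = mg = 5300 × 9.81 = 51993 N.
q = ½ρv² = ½ × 0.59 × 210² = 13010 Pa.
CL = 2W/(ρv²S) = 2×51993/(0.59×210²×44.9) = 0.08901.
CD = 0.023 + 0.0516 × 0.08901² = 0.02341.
D = q·S·CD = 13010 × 44.9 × 0.02341 = 13670 N

D = 13700 N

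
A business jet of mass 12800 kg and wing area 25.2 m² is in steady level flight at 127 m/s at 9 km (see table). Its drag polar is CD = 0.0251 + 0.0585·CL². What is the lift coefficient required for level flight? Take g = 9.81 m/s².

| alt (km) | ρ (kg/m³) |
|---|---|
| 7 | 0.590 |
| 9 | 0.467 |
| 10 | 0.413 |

CL = 1.32

At 9 km, from the table: ρ = 0.467 kg/m³.
In steady level flight, lift balances weight: W = mg = 12800 × 9.81 = 1.2557×10^5 N.
Dynamic pressure q = 0.5 × 0.467 × 127² = 3766 Pa.
CL = 2W/(ρv²S) = 2×1.2557×10^5/(0.467×127²×25.2) = 1.323.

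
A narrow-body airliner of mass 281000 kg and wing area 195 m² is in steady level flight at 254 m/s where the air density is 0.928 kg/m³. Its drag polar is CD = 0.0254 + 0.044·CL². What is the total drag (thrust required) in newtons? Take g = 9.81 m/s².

Weight W = mg = 281000 × 9.81 = 2.7566×10^6 N; in level flight L = W.
q = ½ρv² = ½ × 0.928 × 254² = 29940 Pa.
CL = 2W/(ρv²S) = 2×2.7566×10^6/(0.928×254²×195) = 0.4722.
CD = 0.0254 + 0.044 × 0.4722² = 0.03521.
D = q·S·CD = 29940 × 195 × 0.03521 = 2.055×10^5 N

D = 2.06×10^5 N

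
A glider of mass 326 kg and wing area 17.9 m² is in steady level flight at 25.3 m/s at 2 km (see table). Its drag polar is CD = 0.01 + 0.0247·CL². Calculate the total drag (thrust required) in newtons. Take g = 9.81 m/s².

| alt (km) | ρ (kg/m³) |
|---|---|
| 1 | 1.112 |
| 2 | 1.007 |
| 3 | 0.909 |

At 2 km, from the table: ρ = 1.007 kg/m³.
Weight W = mg = 326 × 9.81 = 3198.1 N; in level flight L = W.
q = ½ρv² = ½ × 1.007 × 25.3² = 322.3 Pa.
CL = W/(q·S) = 3198.1 / (322.3 × 17.9) = 0.5544.
CD = 0.01 + 0.0247 × 0.5544² = 0.01759.
D = q·S·CD = 322.3 × 17.9 × 0.01759 = 101.5 N

D = 101 N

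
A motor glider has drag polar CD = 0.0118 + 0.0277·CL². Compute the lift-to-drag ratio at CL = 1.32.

L/D = 22

CD = 0.0118 + 0.0277 × 1.32² = 0.06006
L/D = CL/CD = 1.32 / 0.06006 = 22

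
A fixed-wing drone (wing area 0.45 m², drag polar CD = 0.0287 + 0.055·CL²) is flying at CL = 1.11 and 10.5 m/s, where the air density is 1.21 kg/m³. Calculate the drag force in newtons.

CD = 0.0287 + 0.055 × 1.11² = 0.09647
D = ½ρv²S·CD = ½ × 1.21 × 10.5² × 0.45 × 0.09647 = 2.9 N

D = 2.9 N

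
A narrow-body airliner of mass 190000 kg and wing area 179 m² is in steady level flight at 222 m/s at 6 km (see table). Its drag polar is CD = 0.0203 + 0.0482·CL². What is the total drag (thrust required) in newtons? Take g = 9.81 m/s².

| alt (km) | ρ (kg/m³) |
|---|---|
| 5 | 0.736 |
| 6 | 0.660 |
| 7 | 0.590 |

D = 1.17×10^5 N

At 6 km, from the table: ρ = 0.660 kg/m³.
Weight W = mg = 190000 × 9.81 = 1.8639×10^6 N; in level flight L = W.
Dynamic pressure q = 0.5 × 0.66 × 222² = 16260 Pa.
CL = W/(q·S) = 1.8639×10^6 / (16260 × 179) = 0.6403.
CD = 0.0203 + 0.0482 × 0.6403² = 0.04006.
D = q·S·CD = 16260 × 179 × 0.04006 = 1.166×10^5 N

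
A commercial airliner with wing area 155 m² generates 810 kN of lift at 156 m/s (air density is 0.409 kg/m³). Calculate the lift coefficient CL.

From L = ½ρv²S·CL, rearranging gives CL = 2L/(ρv²S).
CL = 2 × 8.1×10^5 / (0.409 × 156² × 155) = 1.05

CL = 1.05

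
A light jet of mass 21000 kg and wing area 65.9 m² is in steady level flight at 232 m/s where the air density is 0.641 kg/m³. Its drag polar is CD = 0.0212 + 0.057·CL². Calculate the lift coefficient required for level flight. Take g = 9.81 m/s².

In steady level flight, lift balances weight: W = mg = 21000 × 9.81 = 2.0601×10^5 N.
q = ½ρv² = ½ × 0.641 × 232² = 17250 Pa.
Required CL = L/(qS) = 2.0601×10^5/(17250·65.9) = 0.1812.

CL = 0.181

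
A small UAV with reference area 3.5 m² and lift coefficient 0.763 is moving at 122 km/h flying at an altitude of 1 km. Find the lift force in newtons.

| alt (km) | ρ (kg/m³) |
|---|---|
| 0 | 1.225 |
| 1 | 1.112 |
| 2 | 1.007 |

L = 1710 N

At 1 km, from the table: ρ = 1.112 kg/m³.
Convert speed: v = 122 km/h ÷ 3.6 = 33.89 m/s.
Dynamic pressure q = ½ρv² = ½ × 1.112 × 33.89² = 638.5 Pa.
L = q·S·CL = 638.5 × 3.5 × 0.763 = 1710 N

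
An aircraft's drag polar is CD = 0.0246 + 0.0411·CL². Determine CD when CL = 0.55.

CD = 0.0246 + 0.0411 × 0.55² = 0.0246 + 0.01243 = 0.037

CD = 0.037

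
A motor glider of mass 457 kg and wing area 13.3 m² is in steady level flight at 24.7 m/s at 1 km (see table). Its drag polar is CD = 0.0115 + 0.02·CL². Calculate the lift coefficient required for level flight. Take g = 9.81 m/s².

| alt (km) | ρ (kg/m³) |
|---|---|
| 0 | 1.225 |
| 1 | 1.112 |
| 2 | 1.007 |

CL = 0.994

At 1 km, from the table: ρ = 1.112 kg/m³.
Level flight ⇒ L = W = m·g = 457 × 9.81 = 4483.2 N.
Dynamic pressure q = 0.5 × 1.112 × 24.7² = 339.2 Pa.
CL = 2W/(ρv²S) = 2×4483.2/(1.112×24.7²×13.3) = 0.9937.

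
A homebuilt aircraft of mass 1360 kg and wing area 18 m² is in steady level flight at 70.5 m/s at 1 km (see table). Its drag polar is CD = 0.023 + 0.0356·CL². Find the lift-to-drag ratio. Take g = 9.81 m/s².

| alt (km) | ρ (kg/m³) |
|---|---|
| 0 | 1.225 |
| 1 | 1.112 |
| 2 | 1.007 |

L/D = 10.5

At 1 km, from the table: ρ = 1.112 kg/m³.
In steady level flight, lift balances weight: W = mg = 1360 × 9.81 = 13342 N.
q = ½ρv² = ½ × 1.112 × 70.5² = 2763 Pa.
CL = 2W/(ρv²S) = 2×13342/(1.112×70.5²×18) = 0.2682.
CD = 0.023 + 0.0356 × 0.2682² = 0.02556.
L/D = CL/CD = 0.2682 / 0.02556 = 10.5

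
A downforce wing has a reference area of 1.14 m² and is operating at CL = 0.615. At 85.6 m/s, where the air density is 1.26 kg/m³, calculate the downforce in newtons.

L = 3240 N

Dynamic pressure q = ½ρv² = ½ × 1.26 × 85.6² = 4616 Pa.
L = q·S·CL = 4616 × 1.14 × 0.615 = 3240 N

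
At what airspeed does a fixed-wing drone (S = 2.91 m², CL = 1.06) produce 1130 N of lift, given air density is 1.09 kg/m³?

L = ½ρv²S·CL ⇒ v = √(2L/(ρ·S·CL))
v = √(2 × 1130 / (1.09 × 2.91 × 1.06)) = √672.2 = 25.9 m/s

v = 25.9 m/s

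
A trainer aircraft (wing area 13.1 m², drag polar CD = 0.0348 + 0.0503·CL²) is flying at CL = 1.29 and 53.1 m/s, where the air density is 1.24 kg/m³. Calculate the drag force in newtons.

CD = 0.0348 + 0.0503 × 1.29² = 0.1185
D = ½ρv²S·CD = ½ × 1.24 × 53.1² × 13.1 × 0.1185 = 2710 N

D = 2710 N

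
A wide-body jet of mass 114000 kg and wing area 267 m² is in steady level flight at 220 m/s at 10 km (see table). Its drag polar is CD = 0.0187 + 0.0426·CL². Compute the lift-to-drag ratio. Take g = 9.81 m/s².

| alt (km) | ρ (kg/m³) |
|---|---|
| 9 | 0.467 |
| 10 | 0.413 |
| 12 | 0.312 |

L/D = 16

At 10 km, from the table: ρ = 0.413 kg/m³.
In steady level flight, lift balances weight: W = mg = 114000 × 9.81 = 1.1183×10^6 N.
q = ½ρv² = ½ × 0.413 × 220² = 9995 Pa.
CL = 2W/(ρv²S) = 2×1.1183×10^6/(0.413×220²×267) = 0.4191.
CD = 0.0187 + 0.0426 × 0.4191² = 0.02618.
L/D = CL/CD = 0.4191 / 0.02618 = 16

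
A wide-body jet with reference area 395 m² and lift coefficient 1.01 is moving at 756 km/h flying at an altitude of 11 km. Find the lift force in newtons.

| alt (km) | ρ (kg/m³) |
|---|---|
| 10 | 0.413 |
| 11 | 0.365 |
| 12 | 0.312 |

L = 3.21×10^6 N

At 11 km, from the table: ρ = 0.365 kg/m³.
Convert speed: v = 756 km/h ÷ 3.6 = 210 m/s.
L = ½ρv²S·CL = ½ × 0.365 × 210² × 395 × 1.01 = 3.21×10^6 N ≈ 3210 kN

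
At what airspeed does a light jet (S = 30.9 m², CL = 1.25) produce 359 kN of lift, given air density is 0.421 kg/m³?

v = 210 m/s

L = ½ρv²S·CL ⇒ v = √(2L/(ρ·S·CL))
v = √(2 × 3.59×10^5 / (0.421 × 30.9 × 1.25)) = √44150 = 210 m/s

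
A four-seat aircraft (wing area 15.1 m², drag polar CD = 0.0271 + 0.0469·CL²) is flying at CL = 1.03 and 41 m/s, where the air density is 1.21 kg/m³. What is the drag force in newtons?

CD = 0.0271 + 0.0469 × 1.03² = 0.07686
D = ½ρv²S·CD = ½ × 1.21 × 41² × 15.1 × 0.07686 = 1180 N

D = 1180 N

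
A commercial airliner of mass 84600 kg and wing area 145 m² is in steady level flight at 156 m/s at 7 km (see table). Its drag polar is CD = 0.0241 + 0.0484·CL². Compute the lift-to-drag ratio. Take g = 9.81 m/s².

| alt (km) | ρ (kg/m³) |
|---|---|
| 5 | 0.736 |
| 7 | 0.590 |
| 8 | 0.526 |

L/D = 14.5

At 7 km, from the table: ρ = 0.590 kg/m³.
Level flight ⇒ L = W = m·g = 84600 × 9.81 = 8.2993×10^5 N.
Dynamic pressure q = 0.5 × 0.59 × 156² = 7179 Pa.
CL = W/(q·S) = 8.2993×10^5 / (7179 × 145) = 0.7973.
CD = 0.0241 + 0.0484 × 0.7973² = 0.05486.
L/D = CL/CD = 0.7973 / 0.05486 = 14.5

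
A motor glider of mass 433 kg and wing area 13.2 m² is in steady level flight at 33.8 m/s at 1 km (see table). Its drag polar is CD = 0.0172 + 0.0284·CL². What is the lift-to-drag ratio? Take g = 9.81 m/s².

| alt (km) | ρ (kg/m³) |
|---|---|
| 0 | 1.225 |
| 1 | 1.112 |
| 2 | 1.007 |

L/D = 20.7

At 1 km, from the table: ρ = 1.112 kg/m³.
Level flight ⇒ L = W = m·g = 433 × 9.81 = 4247.7 N.
Dynamic pressure q = 0.5 × 1.112 × 33.8² = 635.2 Pa.
Required CL = L/(qS) = 4247.7/(635.2·13.2) = 0.5066.
CD = 0.0172 + 0.0284 × 0.5066² = 0.02449.
L/D = CL/CD = 0.5066 / 0.02449 = 20.7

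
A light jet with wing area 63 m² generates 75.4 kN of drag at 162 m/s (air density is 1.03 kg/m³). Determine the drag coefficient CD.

From D = ½ρv²S·CD, rearranging gives CD = 2D/(ρv²S).
CD = 2 × 75400 / (1.03 × 162² × 63) = 0.0886

CD = 0.0886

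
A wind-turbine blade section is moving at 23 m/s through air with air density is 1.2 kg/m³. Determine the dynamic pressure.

q = ½ρv² = ½ × 1.2 × 23² = 317 Pa

q = 317 Pa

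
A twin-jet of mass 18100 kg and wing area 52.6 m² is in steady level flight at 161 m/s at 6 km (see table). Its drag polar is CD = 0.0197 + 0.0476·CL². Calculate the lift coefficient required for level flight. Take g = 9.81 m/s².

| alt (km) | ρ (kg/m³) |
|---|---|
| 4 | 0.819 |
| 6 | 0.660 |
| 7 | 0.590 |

At 6 km, from the table: ρ = 0.660 kg/m³.
Level flight ⇒ L = W = m·g = 18100 × 9.81 = 1.7756×10^5 N.
Dynamic pressure q = 0.5 × 0.66 × 161² = 8554 Pa.
Required CL = L/(qS) = 1.7756×10^5/(8554·52.6) = 0.3946.

CL = 0.395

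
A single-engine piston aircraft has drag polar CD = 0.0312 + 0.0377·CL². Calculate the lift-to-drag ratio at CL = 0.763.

L/D = 14.4

CD = 0.0312 + 0.0377 × 0.763² = 0.05315
L/D = CL/CD = 0.763 / 0.05315 = 14.4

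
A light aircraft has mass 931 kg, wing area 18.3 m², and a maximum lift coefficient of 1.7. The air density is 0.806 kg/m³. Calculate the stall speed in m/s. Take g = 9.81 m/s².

Stall occurs when L = W at CL,max. W = mg = 931 × 9.81 = 9133 N.
V_stall = √(2W/(ρ·S·CL,max)) = √(2 × 9133 / (0.806 × 18.3 × 1.7))
V_stall = √728.5 = 27 m/s

V_stall = 27 m/s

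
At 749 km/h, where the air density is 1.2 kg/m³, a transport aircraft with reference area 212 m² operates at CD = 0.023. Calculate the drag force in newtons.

Convert speed: v = 749 km/h ÷ 3.6 = 208.1 m/s.
D = ½ρv²S·CD = ½ × 1.2 × 208.1² × 212 × 0.023 = 1.27×10^5 N ≈ 127 kN

D = 1.27×10^5 N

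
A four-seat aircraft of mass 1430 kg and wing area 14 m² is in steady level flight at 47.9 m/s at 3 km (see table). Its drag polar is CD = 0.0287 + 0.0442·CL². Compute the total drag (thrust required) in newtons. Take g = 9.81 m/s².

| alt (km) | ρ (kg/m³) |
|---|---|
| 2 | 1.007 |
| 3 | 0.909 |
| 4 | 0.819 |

At 3 km, from the table: ρ = 0.909 kg/m³.
Level flight ⇒ L = W = m·g = 1430 × 9.81 = 14028 N.
Dynamic pressure q = 0.5 × 0.909 × 47.9² = 1043 Pa.
CL = W/(q·S) = 14028 / (1043 × 14) = 0.9609.
CD = 0.0287 + 0.0442 × 0.9609² = 0.06951.
D = q·S·CD = 1043 × 14 × 0.06951 = 1015 N

D = 1010 N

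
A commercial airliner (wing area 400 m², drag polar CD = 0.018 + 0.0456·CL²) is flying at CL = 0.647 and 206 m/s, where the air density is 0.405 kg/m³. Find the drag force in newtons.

D = 1.27×10^5 N

CD = 0.018 + 0.0456 × 0.647² = 0.03709
D = ½ρv²S·CD = ½ × 0.405 × 206² × 400 × 0.03709 = 1.27×10^5 N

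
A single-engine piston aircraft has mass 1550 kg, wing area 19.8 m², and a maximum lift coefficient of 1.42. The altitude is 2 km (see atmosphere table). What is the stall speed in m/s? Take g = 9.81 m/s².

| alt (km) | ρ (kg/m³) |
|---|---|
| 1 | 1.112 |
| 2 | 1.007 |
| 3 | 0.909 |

V_stall = 32.8 m/s

At 2 km, from the table: ρ = 1.007 kg/m³.
At stall, lift equals weight: L = W = m·g = 1550 × 9.81 = 15210 N.
From L = ½ρV²S·CL,max = W: V_stall = √(2W/(ρSCL,max)) = √(2·15210/(1.007·19.8·1.42))
V_stall = √1074 = 32.8 m/s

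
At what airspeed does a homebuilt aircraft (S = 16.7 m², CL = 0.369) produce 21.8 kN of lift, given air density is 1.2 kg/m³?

L = ½ρv²S·CL ⇒ v = √(2L/(ρ·S·CL))
v = √(2 × 21800 / (1.2 × 16.7 × 0.369)) = √5896 = 76.8 m/s

v = 76.8 m/s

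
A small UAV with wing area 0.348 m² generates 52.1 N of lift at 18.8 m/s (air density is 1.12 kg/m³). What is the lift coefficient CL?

CL = 0.756

From L = ½ρv²S·CL, rearranging gives CL = 2L/(ρv²S).
CL = 2 × 52.1 / (1.12 × 18.8² × 0.348) = 0.756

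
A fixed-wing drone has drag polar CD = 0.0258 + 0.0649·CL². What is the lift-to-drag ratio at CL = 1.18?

L/D = 10.2

CD = 0.0258 + 0.0649 × 1.18² = 0.1162
L/D = CL/CD = 1.18 / 0.1162 = 10.2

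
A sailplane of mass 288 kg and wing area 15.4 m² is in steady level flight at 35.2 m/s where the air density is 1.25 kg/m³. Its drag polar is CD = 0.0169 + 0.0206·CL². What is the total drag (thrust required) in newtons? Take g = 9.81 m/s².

D = 215 N

Weight W = mg = 288 × 9.81 = 2825.3 N; in level flight L = W.
q = ½ρv² = ½ × 1.25 × 35.2² = 774.4 Pa.
Required CL = L/(qS) = 2825.3/(774.4·15.4) = 0.2369.
CD = 0.0169 + 0.0206 × 0.2369² = 0.01806.
D = q·S·CD = 774.4 × 15.4 × 0.01806 = 215.3 N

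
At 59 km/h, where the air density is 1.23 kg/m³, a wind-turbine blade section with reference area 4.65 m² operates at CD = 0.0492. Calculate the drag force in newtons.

Convert speed: v = 59 km/h ÷ 3.6 = 16.39 m/s.
Dynamic pressure q = ½ρv² = ½ × 1.23 × 16.39² = 165.2 Pa.
D = q·S·CD = 165.2 × 4.65 × 0.0492 = 37.8 N

D = 37.8 N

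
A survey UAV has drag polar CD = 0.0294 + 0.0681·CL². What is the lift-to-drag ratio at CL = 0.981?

L/D = 10.3

CD = 0.0294 + 0.0681 × 0.981² = 0.09494
L/D = CL/CD = 0.981 / 0.09494 = 10.3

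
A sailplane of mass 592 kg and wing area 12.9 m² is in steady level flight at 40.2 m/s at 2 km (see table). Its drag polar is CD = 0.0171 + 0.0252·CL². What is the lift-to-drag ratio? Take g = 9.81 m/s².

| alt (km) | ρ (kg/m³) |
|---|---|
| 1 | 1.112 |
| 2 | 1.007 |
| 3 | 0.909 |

L/D = 22.3

At 2 km, from the table: ρ = 1.007 kg/m³.
Level flight ⇒ L = W = m·g = 592 × 9.81 = 5807.5 N.
q = ½ρv² = ½ × 1.007 × 40.2² = 813.7 Pa.
Required CL = L/(qS) = 5807.5/(813.7·12.9) = 0.5533.
CD = 0.0171 + 0.0252 × 0.5533² = 0.02481.
L/D = CL/CD = 0.5533 / 0.02481 = 22.3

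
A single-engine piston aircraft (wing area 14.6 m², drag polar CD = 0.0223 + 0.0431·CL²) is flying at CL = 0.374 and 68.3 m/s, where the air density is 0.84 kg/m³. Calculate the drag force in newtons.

D = 810 N

CD = 0.0223 + 0.0431 × 0.374² = 0.02833
D = ½ρv²S·CD = ½ × 0.84 × 68.3² × 14.6 × 0.02833 = 810 N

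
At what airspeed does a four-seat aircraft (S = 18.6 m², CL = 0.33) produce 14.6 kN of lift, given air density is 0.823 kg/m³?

v = 76 m/s

L = ½ρv²S·CL ⇒ v = √(2L/(ρ·S·CL))
v = √(2 × 14600 / (0.823 × 18.6 × 0.33)) = √5780 = 76 m/s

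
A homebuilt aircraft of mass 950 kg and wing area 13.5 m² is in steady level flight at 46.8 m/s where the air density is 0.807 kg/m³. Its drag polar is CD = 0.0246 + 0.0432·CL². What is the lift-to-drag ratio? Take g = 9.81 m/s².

Weight W = mg = 950 × 9.81 = 9319.5 N; in level flight L = W.
Dynamic pressure q = 0.5 × 0.807 × 46.8² = 883.8 Pa.
Required CL = L/(qS) = 9319.5/(883.8·13.5) = 0.7811.
CD = 0.0246 + 0.0432 × 0.7811² = 0.05096.
L/D = CL/CD = 0.7811 / 0.05096 = 15.3

L/D = 15.3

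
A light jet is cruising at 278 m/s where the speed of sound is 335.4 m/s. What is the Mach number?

M = v/a = 278 / 335.4 = 0.829

M = 0.829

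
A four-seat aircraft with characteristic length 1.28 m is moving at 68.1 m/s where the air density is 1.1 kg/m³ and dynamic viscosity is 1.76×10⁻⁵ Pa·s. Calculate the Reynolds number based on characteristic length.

Re = 5.45×10^6

Re = ρ·v·c/μ = 1.1 × 68.1 × 1.28 / (1.76×10⁻⁵) = 5.45×10^6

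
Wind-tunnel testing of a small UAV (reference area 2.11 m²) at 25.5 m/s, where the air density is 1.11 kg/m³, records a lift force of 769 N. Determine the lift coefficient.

CL = 1.01

From L = ½ρv²S·CL, rearranging gives CL = 2L/(ρv²S).
CL = 2 × 769 / (1.11 × 25.5² × 2.11) = 1.01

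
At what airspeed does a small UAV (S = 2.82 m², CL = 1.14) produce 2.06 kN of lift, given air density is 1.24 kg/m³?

v = 32.1 m/s

L = ½ρv²S·CL ⇒ v = √(2L/(ρ·S·CL))
v = √(2 × 2060 / (1.24 × 2.82 × 1.14)) = √1034 = 32.1 m/s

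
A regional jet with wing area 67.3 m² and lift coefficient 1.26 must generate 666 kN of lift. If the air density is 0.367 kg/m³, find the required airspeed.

L = ½ρv²S·CL ⇒ v = √(2L/(ρ·S·CL))
v = √(2 × 6.66×10^5 / (0.367 × 67.3 × 1.26)) = √42800 = 207 m/s

v = 207 m/s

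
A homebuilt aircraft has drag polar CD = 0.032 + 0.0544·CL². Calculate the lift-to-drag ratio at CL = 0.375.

CD = 0.032 + 0.0544 × 0.375² = 0.03965
L/D = CL/CD = 0.375 / 0.03965 = 9.46

L/D = 9.46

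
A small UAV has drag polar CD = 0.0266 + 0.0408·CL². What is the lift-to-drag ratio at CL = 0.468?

L/D = 13.2

CD = 0.0266 + 0.0408 × 0.468² = 0.03554
L/D = CL/CD = 0.468 / 0.03554 = 13.2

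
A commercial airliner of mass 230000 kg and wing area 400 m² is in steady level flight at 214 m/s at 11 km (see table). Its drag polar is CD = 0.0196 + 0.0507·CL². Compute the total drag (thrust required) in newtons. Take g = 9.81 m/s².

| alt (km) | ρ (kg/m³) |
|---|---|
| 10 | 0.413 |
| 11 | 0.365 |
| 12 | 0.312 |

At 11 km, from the table: ρ = 0.365 kg/m³.
Weight W = mg = 230000 × 9.81 = 2.2563×10^6 N; in level flight L = W.
Dynamic pressure q = 0.5 × 0.365 × 214² = 8358 Pa.
CL = W/(q·S) = 2.2563×10^6 / (8358 × 400) = 0.6749.
CD = 0.0196 + 0.0507 × 0.6749² = 0.04269.
D = q·S·CD = 8358 × 400 × 0.04269 = 1.427×10^5 N

D = 1.43×10^5 N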